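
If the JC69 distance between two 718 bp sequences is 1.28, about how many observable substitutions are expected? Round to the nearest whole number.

Invert JC69: p = (3/4)(1 − e^(−4d/3)) = 0.75 × (1 − e^(-1.706667)) = 0.75 × (1 − 0.181470) = 0.613898.
Expected differing sites = pL ≈ 0.613898 × 718 = 440.778764 ≈ 441.

441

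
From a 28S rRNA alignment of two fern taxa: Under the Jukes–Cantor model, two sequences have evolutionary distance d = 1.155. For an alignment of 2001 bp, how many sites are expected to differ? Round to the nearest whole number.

Invert JC69: p = (3/4)(1 − e^(−4d/3)) = 0.75 × (1 − e^(-1.54)) = 0.75 × (1 − 0.214381) = 0.589214.
Expected differing sites = pL ≈ 0.589214 × 2001 = 1179.017214 ≈ 1179.

1179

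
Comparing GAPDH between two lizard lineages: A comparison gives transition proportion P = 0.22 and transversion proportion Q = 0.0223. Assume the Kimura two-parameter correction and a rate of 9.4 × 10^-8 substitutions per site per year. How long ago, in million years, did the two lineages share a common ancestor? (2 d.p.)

Under the Kimura two-parameter model, d = −½ ln(1 − 2P − Q) − ¼ ln(1 − 2Q).
1 − 2P − Q = 0.5377, giving −½ ln(0.5377) = 0.310227.
1 − 2Q = 0.9554, giving −¼ ln(0.9554) = 0.011406.
d = 0.310227 + 0.011406 = 0.321633.
Under a molecular clock d = 2μt, so t = d/(2μ) = 0.321633 / (2 × 9.4 × 10^-8) = 1.71 million years.

1.71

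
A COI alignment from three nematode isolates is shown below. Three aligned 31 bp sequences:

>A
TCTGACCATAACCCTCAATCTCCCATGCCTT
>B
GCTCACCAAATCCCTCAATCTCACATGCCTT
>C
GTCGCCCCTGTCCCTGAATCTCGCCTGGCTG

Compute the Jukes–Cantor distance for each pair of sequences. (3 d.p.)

d(A,B) = 0.182, d(A,C) = 0.544, d(B,C) = 0.544

A–B: 5/31 sites differ → p ≈ 0.16129, d = −0.75 ln(1 − 0.215053) = 0.181604 ≈ 0.182.
A–C: 12/31 sites differ → p ≈ 0.387097, d = −0.75 ln(1 − 0.516129) = 0.544453 ≈ 0.544.
B–C: 12/31 sites differ → p ≈ 0.387097, d = −0.75 ln(1 − 0.516129) = 0.544453 ≈ 0.544.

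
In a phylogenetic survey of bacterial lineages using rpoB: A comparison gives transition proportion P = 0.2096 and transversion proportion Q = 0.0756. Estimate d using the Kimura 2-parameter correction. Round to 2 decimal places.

0.38

Under the Kimura two-parameter model, d = −½ ln(1 − 2P − Q) − ¼ ln(1 − 2Q).
1 − 2P − Q = 0.5052, giving −½ ln(0.5052) = 0.341400.
1 − 2Q = 0.8488, giving −¼ ln(0.8488) = 0.040983.
d = 0.341400 + 0.040983 = 0.382383.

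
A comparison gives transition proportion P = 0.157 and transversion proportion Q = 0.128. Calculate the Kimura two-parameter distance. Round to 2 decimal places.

Under the Kimura two-parameter model, d = −½ ln(1 − 2P − Q) − ¼ ln(1 − 2Q).
1 − 2P − Q = 0.558, giving −½ ln(0.558) = 0.291698.
1 − 2Q = 0.744, giving −¼ ln(0.744) = 0.073929.
d = 0.291698 + 0.073929 = 0.365627.

0.37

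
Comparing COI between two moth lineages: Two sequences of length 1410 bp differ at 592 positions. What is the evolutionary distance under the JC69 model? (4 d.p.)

p = 592/1410 ≈ 0.419858.
d = −(3/4) ln(1 − 4p/3) = −0.75 ln(1 − 0.559811) = −0.75 ln(0.440189)
  = −0.75 × (-0.820551) = 0.615413 substitutions/site.

0.6154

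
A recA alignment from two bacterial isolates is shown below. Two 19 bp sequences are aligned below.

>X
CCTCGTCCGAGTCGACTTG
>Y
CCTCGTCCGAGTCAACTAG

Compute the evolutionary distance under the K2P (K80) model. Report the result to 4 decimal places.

0.1137

Of 19 sites, 1 differences are transitions and 1 are transversions, so P = 1/19 ≈ 0.052632 and Q = 1/19 ≈ 0.052632.
Under the Kimura two-parameter model, d = −½ ln(1 − 2P − Q) − ¼ ln(1 − 2Q).
1 − 2P − Q = 0.842104, giving −½ ln(0.842104) = 0.085926.
1 − 2Q = 0.894736, giving −¼ ln(0.894736) = 0.027807.
d = 0.085926 + 0.027807 = 0.113733.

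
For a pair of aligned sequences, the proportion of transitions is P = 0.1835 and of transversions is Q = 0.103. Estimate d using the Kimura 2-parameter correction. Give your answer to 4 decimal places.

Under the Kimura two-parameter model, d = −½ ln(1 − 2P − Q) − ¼ ln(1 − 2Q).
1 − 2P − Q = 0.53, giving −½ ln(0.53) = 0.317439.
1 − 2Q = 0.794, giving −¼ ln(0.794) = 0.057668.
d = 0.317439 + 0.057668 = 0.375107.

0.3751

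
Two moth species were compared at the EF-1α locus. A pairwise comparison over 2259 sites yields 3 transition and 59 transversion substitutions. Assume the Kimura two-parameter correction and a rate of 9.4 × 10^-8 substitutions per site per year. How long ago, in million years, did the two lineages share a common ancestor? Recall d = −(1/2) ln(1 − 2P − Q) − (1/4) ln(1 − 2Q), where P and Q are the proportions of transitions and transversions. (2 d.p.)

0.15

P = 3/2259 ≈ 0.001328 and Q = 59/2259 ≈ 0.026118.
Under the Kimura two-parameter model, d = −½ ln(1 − 2P − Q) − ¼ ln(1 − 2Q).
1 − 2P − Q = 0.971226, giving −½ ln(0.971226) = 0.014598.
1 − 2Q = 0.947764, giving −¼ ln(0.947764) = 0.013412.
d = 0.014598 + 0.013412 = 0.028010.
Under a molecular clock d = 2μt, so t = d/(2μ) = 0.028010 / (2 × 9.4 × 10^-8) = 0.15 million years.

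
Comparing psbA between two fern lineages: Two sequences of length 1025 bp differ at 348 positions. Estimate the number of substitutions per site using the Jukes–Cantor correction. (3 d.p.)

0.452

p = 348/1025 ≈ 0.339512.
d = −(3/4) ln(1 − 4p/3) = −0.75 ln(1 − 0.452683) = −0.75 ln(0.547317)
  = −0.75 × (-0.602727) = 0.452045 substitutions/site.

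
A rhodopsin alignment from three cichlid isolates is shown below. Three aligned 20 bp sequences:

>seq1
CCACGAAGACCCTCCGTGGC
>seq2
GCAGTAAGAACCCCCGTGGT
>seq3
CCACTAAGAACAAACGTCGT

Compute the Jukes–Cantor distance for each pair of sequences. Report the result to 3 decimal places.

d(seq1,seq2) = 0.383, d(seq1,seq3) = 0.471, d(seq2,seq3) = 0.383

seq1–seq2: 6/20 sites differ → p = 0.3, d = −0.75 ln(1 − 0.4) = 0.383119 ≈ 0.383.
seq1–seq3: 7/20 sites differ → p = 0.35, d = −0.75 ln(1 − 0.466667) = 0.471457 ≈ 0.471.
seq2–seq3: 6/20 sites differ → p = 0.3, d = −0.75 ln(1 − 0.4) = 0.383119 ≈ 0.383.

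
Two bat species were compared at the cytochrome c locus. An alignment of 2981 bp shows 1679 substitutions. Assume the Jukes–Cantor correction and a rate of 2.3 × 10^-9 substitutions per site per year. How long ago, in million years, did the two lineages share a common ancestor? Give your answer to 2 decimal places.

226.67

p = 1679/2981 ≈ 0.563234.
d = −(3/4) ln(1 − 4p/3) = −0.75 ln(1 − 0.750979) = −0.75 ln(0.249021)
  = −0.75 × (-1.390218) = 1.042664 substitutions/site.
Under a molecular clock d = 2μt, so t = d/(2μ) = 1.042664 / (2 × 2.3 × 10^-9) = 226.67 million years.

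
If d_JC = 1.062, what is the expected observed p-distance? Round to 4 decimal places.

0.5680

p = (3/4)(1 − e^(−4d/3)) = 0.75 × (1 − e^(-1.416)) = 0.75 × (1 − 0.242683) = 0.567988.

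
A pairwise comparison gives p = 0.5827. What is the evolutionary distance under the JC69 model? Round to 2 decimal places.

1.13

d = −(3/4) ln(1 − 4p/3) = −0.75 ln(1 − 0.776933) = −0.75 ln(0.223067)
  = −0.75 × (-1.500283) = 1.125212 substitutions/site.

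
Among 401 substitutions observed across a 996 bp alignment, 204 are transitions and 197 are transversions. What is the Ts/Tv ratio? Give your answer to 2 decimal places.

1.04

R = 204/197 = 1.035532… ≈ 1.04 (to 2 d.p.).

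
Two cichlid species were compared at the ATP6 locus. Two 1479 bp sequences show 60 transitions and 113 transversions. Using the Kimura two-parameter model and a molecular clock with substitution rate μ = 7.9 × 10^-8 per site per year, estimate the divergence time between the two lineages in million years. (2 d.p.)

P = 60/1479 ≈ 0.040568 and Q = 113/1479 ≈ 0.076403.
Under the Kimura two-parameter model, d = −½ ln(1 − 2P − Q) − ¼ ln(1 − 2Q).
1 − 2P − Q = 0.842461, giving −½ ln(0.842461) = 0.085714.
1 − 2Q = 0.847194, giving −¼ ln(0.847194) = 0.041456.
d = 0.085714 + 0.041456 = 0.127170.
Under a molecular clock d = 2μt, so t = d/(2μ) = 0.127170 / (2 × 7.9 × 10^-8) = 0.80 million years.

0.80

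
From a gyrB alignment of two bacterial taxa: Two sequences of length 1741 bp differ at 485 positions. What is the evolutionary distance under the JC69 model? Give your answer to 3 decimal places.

0.348

p = 485/1741 ≈ 0.278576.
d = −(3/4) ln(1 − 4p/3) = −0.75 ln(1 − 0.371435) = −0.75 ln(0.628565)
  = −0.75 × (-0.464316) = 0.348237 substitutions/site.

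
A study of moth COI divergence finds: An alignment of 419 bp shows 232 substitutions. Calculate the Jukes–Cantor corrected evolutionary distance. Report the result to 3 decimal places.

1.005

p = 232/419 ≈ 0.553699.
d = −(3/4) ln(1 − 4p/3) = −0.75 ln(1 − 0.738265) = −0.75 ln(0.261735)
  = −0.75 × (-1.340423) = 1.005317 substitutions/site.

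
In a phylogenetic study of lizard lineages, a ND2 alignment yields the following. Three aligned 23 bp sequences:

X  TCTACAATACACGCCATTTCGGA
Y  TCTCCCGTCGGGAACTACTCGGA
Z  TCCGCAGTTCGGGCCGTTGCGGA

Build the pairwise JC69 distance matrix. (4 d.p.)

d(X,Y) = 0.8922, d(X,Z) = 0.4674, d(Y,Z) = 0.7614

X–Y: 12/23 sites differ → p ≈ 0.521739, d = −0.75 ln(1 − 0.695652) = 0.892188 ≈ 0.8922.
X–Z: 8/23 sites differ → p ≈ 0.347826, d = −0.75 ln(1 − 0.463768) = 0.467391 ≈ 0.4674.
Y–Z: 11/23 sites differ → p ≈ 0.478261, d = −0.75 ln(1 − 0.637681) = 0.761423 ≈ 0.7614.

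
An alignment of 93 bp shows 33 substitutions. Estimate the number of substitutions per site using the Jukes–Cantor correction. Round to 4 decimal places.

p = 33/93 ≈ 0.354839.
d = −(3/4) ln(1 − 4p/3) = −0.75 ln(1 − 0.473119) = −0.75 ln(0.526881)
  = −0.75 × (-0.640781) = 0.480586 substitutions/site.

0.4806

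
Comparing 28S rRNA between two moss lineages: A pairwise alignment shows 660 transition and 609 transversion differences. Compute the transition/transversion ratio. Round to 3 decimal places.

R = 660/609 = 1.083743… ≈ 1.084 (to 3 d.p.).

1.084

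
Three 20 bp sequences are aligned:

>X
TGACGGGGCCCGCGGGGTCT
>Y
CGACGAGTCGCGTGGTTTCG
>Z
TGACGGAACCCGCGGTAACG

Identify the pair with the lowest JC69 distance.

X and Z

X–Y: 8/20 differ, p = 0.400, d = 0.572.
X–Z: 6/20 differ, p = 0.300, d = 0.383.
Y–Z: 8/20 differ, p = 0.400, d = 0.572.
The smallest distance is between X and Z.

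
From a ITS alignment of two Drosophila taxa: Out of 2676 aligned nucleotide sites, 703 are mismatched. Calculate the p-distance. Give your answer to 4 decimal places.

p = 703/2676 = 0.262705… ≈ 0.2627 (to 4 d.p.).

0.2627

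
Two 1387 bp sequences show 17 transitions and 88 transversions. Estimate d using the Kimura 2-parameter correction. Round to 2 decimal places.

P = 17/1387 ≈ 0.012257 and Q = 88/1387 ≈ 0.063446.
Under the Kimura two-parameter model, d = −½ ln(1 − 2P − Q) − ¼ ln(1 − 2Q).
1 − 2P − Q = 0.91204, giving −½ ln(0.91204) = 0.046036.
1 − 2Q = 0.873108, giving −¼ ln(0.873108) = 0.033924.
d = 0.046036 + 0.033924 = 0.079960.

0.08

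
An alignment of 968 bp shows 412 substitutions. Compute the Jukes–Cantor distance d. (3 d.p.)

p = 412/968 ≈ 0.42562.
d = −(3/4) ln(1 − 4p/3) = −0.75 ln(1 − 0.567493) = −0.75 ln(0.432507)
  = −0.75 × (-0.838157) = 0.628618 substitutions/site.

0.629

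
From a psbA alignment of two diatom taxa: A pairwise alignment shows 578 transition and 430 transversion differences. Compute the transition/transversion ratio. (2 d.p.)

1.34

R = 578/430 = 1.344186… ≈ 1.34 (to 2 d.p.).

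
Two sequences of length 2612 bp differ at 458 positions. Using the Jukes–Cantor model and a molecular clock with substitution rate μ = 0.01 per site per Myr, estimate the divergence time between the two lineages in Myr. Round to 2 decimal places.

p = 458/2612 ≈ 0.175345.
d = −(3/4) ln(1 − 4p/3) = −0.75 ln(1 − 0.233793) = −0.75 ln(0.766207)
  = −0.75 × (-0.266303) = 0.199727 substitutions/site.
Under a molecular clock d = 2μt, so t = d/(2μ) = 0.199727 / (2 × 0.01) = 9.99 Myr.

9.99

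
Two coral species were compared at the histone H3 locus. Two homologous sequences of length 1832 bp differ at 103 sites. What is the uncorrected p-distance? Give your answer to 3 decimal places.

p = 103/1832 = 0.056222… ≈ 0.056 (to 3 d.p.).

0.056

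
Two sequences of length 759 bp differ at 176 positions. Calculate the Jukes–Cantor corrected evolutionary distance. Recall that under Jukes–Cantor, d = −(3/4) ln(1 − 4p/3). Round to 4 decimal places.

0.2774

p = 176/759 ≈ 0.231884.
d = −(3/4) ln(1 − 4p/3) = −0.75 ln(1 − 0.309179) = −0.75 ln(0.690821)
  = −0.75 × (-0.369875) = 0.277406 substitutions/site.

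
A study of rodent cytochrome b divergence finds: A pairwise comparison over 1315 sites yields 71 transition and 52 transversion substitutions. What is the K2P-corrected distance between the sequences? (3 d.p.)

0.100

P = 71/1315 ≈ 0.053992 and Q = 52/1315 ≈ 0.039544.
Under the Kimura two-parameter model, d = −½ ln(1 − 2P − Q) − ¼ ln(1 − 2Q).
1 − 2P − Q = 0.852472, giving −½ ln(0.852472) = 0.079807.
1 − 2Q = 0.920912, giving −¼ ln(0.920912) = 0.020598.
d = 0.079807 + 0.020598 = 0.100405.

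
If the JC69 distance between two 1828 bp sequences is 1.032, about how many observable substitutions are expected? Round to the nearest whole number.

Invert JC69: p = (3/4)(1 − e^(−4d/3)) = 0.75 × (1 − e^(-1.376)) = 0.75 × (1 − 0.252587) = 0.560560.
Expected differing sites = pL ≈ 0.560560 × 1828 = 1024.70368 ≈ 1025.

1025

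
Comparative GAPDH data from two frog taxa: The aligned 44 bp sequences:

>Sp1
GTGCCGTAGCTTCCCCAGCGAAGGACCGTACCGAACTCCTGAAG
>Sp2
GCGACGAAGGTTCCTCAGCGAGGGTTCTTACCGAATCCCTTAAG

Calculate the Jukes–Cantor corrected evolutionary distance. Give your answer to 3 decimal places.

The sequences differ at 12 of 44 sites, so p = 12/44 ≈ 0.272727.
d = −(3/4) ln(1 − 4p/3) = −0.75 ln(1 − 0.363636) = −0.75 ln(0.636364)
  = −0.75 × (-0.451985) = 0.338989 substitutions/site.

0.339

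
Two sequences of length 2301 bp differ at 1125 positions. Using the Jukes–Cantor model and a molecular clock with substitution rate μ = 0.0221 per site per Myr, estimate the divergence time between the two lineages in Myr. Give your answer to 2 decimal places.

17.91

p = 1125/2301 ≈ 0.488918.
d = −(3/4) ln(1 − 4p/3) = −0.75 ln(1 − 0.651891) = −0.75 ln(0.348109)
  = −0.75 × (-1.055240) = 0.791430 substitutions/site.
Under a molecular clock d = 2μt, so t = d/(2μ) = 0.791430 / (2 × 0.0221) = 17.91 Myr.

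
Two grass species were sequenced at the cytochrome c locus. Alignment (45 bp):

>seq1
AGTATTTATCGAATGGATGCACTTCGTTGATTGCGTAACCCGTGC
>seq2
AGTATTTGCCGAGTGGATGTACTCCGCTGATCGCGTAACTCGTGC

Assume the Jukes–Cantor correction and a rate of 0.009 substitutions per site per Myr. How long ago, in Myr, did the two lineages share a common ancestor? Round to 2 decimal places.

11.27

The sequences differ at 8 of 45 sites (8, 9, 13, 20, 24, 27, 32, 40), so p = 8/45 ≈ 0.177778.
d = −(3/4) ln(1 − 4p/3) = −0.75 ln(1 − 0.237037) = −0.75 ln(0.762963)
  = −0.75 × (-0.270546) = 0.202910 substitutions/site.
Under a molecular clock d = 2μt, so t = d/(2μ) = 0.202910 / (2 × 0.009) = 11.27 Myr.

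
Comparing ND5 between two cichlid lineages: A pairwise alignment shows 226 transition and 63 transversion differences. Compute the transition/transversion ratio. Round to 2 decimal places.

R = 226/63 = 3.587301… ≈ 3.59 (to 2 d.p.).

3.59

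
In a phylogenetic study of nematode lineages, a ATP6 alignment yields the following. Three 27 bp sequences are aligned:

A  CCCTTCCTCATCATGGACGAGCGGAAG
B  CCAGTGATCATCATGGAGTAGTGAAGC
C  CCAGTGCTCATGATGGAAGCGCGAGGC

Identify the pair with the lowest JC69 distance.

B and C

A–B: 10/27 differ, p = 0.370, d = 0.511.
A–C: 10/27 differ, p = 0.370, d = 0.511.
B–C: 7/27 differ, p = 0.259, d = 0.318.
The smallest distance is between B and C.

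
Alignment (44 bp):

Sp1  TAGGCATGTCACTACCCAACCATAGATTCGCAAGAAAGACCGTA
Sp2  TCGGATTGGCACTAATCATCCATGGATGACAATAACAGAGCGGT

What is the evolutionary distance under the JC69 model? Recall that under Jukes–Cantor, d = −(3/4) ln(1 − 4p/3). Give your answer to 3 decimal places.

0.591

The sequences differ at 18 of 44 sites, so p = 18/44 ≈ 0.409091.
d = −(3/4) ln(1 − 4p/3) = −0.75 ln(1 − 0.545455) = −0.75 ln(0.454545)
  = −0.75 × (-0.788458) = 0.591344 substitutions/site.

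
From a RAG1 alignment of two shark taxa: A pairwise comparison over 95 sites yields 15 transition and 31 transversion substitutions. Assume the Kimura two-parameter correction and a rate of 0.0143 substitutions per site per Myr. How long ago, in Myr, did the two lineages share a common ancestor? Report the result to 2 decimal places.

27.21

P = 15/95 ≈ 0.157895 and Q = 31/95 ≈ 0.326316.
Under the Kimura two-parameter model, d = −½ ln(1 − 2P − Q) − ¼ ln(1 − 2Q).
1 − 2P − Q = 0.357894, giving −½ ln(0.357894) = 0.513759.
1 − 2Q = 0.347368, giving −¼ ln(0.347368) = 0.264343.
d = 0.513759 + 0.264343 = 0.778102.
Under a molecular clock d = 2μt, so t = d/(2μ) = 0.778102 / (2 × 0.0143) = 27.21 Myr.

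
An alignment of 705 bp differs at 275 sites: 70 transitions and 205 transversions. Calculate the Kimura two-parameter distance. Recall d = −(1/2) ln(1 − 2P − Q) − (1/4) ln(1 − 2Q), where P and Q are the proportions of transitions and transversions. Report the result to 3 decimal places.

P = 70/705 ≈ 0.099291 and Q = 205/705 ≈ 0.29078.
Under the Kimura two-parameter model, d = −½ ln(1 − 2P − Q) − ¼ ln(1 − 2Q).
1 − 2P − Q = 0.510638, giving −½ ln(0.510638) = 0.336047.
1 − 2Q = 0.41844, giving −¼ ln(0.41844) = 0.217805.
d = 0.336047 + 0.217805 = 0.553852.

0.554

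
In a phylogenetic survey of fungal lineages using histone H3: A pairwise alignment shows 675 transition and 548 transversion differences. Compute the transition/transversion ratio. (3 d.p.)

1.232

R = 675/548 = 1.231751… ≈ 1.232 (to 3 d.p.).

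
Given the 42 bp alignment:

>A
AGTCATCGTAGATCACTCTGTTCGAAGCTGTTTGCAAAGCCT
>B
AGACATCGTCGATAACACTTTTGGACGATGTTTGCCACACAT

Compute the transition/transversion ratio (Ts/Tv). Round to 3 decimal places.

Transitions are A↔G and C↔T; transversions are all other mismatches.
Transitions: 1. Transversions: 11.
R = 1/11 = 0.090909… ≈ 0.091 (to 3 d.p.).

0.091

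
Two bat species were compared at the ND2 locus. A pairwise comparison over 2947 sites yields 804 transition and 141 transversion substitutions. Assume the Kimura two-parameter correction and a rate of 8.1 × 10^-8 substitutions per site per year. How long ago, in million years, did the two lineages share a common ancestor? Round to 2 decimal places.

P = 804/2947 ≈ 0.27282 and Q = 141/2947 ≈ 0.047845.
Under the Kimura two-parameter model, d = −½ ln(1 − 2P − Q) − ¼ ln(1 − 2Q).
1 − 2P − Q = 0.406515, giving −½ ln(0.406515) = 0.450067.
1 − 2Q = 0.90431, giving −¼ ln(0.90431) = 0.025146.
d = 0.450067 + 0.025146 = 0.475213.
Under a molecular clock d = 2μt, so t = d/(2μ) = 0.475213 / (2 × 8.1 × 10^-8) = 2.93 million years.

2.93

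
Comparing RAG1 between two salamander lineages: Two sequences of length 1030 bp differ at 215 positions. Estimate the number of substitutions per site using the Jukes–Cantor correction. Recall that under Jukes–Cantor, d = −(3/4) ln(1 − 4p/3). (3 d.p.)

p = 215/1030 ≈ 0.208738.
d = −(3/4) ln(1 − 4p/3) = −0.75 ln(1 − 0.278317) = −0.75 ln(0.721683)
  = −0.75 × (-0.326169) = 0.244627 substitutions/site.

0.245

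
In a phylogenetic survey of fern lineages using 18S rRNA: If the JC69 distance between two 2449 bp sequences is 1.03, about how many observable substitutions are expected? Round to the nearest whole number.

1372

Invert JC69: p = (3/4)(1 − e^(−4d/3)) = 0.75 × (1 − e^(-1.373333)) = 0.75 × (1 − 0.253261) = 0.560054.
Expected differing sites = pL ≈ 0.560054 × 2449 = 1371.572246 ≈ 1372.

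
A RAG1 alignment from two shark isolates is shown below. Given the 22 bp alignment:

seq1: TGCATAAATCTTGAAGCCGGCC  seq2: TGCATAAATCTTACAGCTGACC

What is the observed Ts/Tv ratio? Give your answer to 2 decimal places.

3.00

Transitions are A↔G and C↔T; transversions are all other mismatches.
Transitions: 3. Transversions: 1.
R = 3/1 = 3.00.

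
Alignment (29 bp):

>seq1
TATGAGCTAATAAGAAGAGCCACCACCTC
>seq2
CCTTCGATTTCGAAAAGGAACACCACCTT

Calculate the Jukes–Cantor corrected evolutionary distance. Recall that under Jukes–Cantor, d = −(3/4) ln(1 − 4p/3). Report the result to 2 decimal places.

0.77

The sequences differ at 14 of 29 sites, so p = 14/29 ≈ 0.482759.
d = −(3/4) ln(1 − 4p/3) = −0.75 ln(1 − 0.643679) = −0.75 ln(0.356321)
  = −0.75 × (-1.031923) = 0.773942 substitutions/site.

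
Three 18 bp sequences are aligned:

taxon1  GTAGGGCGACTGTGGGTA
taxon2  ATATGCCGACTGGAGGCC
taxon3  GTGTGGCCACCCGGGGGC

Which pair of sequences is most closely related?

taxon1–taxon2: 7/18 differ, p = 0.389, d = 0.548.
taxon1–taxon3: 8/18 differ, p = 0.444, d = 0.673.
taxon2–taxon3: 8/18 differ, p = 0.444, d = 0.673.
The smallest distance is between taxon1 and taxon2.

taxon1 and taxon2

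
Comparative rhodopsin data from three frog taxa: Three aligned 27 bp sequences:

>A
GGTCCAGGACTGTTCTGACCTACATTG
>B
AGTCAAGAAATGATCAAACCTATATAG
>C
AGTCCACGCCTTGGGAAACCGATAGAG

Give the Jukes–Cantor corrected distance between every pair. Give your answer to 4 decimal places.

d(A,B) = 0.4408, d(A,C) = 0.7704, d(B,C) = 0.5876

A–B: 9/27 sites differ → p ≈ 0.333333, d = −0.75 ln(1 − 0.444444) = 0.440839 ≈ 0.4408.
A–C: 13/27 sites differ → p ≈ 0.481481, d = −0.75 ln(1 − 0.641975) = 0.770364 ≈ 0.7704.
B–C: 11/27 sites differ → p ≈ 0.407407, d = −0.75 ln(1 − 0.543209) = 0.587647 ≈ 0.5876.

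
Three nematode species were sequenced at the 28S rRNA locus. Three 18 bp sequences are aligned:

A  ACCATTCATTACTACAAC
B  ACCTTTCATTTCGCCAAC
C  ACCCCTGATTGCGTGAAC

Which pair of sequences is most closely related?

A–B: 4/18 differ, p = 0.222, d = 0.264.
A–C: 7/18 differ, p = 0.389, d = 0.548.
B–C: 6/18 differ, p = 0.333, d = 0.441.
The smallest distance is between A and B.

A and B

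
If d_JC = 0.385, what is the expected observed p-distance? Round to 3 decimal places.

p = (3/4)(1 − e^(−4d/3)) = 0.75 × (1 − e^(-0.513333)) = 0.75 × (1 − 0.598497) = 0.301127.

0.301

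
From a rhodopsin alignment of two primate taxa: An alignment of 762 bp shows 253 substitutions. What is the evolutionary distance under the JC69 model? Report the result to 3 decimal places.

0.438

p = 253/762 ≈ 0.332021.
d = −(3/4) ln(1 − 4p/3) = −0.75 ln(1 − 0.442695) = −0.75 ln(0.557305)
  = −0.75 × (-0.584643) = 0.438482 substitutions/site.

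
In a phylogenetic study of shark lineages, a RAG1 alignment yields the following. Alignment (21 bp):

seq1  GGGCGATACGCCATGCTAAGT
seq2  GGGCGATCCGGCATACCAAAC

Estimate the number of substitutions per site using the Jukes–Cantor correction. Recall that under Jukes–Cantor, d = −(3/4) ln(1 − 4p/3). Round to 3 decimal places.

0.360

The sequences differ at 6 of 21 sites (8, 11, 15, 17, 20, 21), so p = 6/21 ≈ 0.285714.
d = −(3/4) ln(1 − 4p/3) = −0.75 ln(1 − 0.380952) = −0.75 ln(0.619048)
  = −0.75 × (-0.479572) = 0.359679 substitutions/site.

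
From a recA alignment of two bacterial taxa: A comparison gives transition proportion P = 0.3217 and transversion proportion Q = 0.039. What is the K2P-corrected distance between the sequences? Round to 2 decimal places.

0.59

Under the Kimura two-parameter model, d = −½ ln(1 − 2P − Q) − ¼ ln(1 − 2Q).
1 − 2P − Q = 0.3176, giving −½ ln(0.3176) = 0.573481.
1 − 2Q = 0.922, giving −¼ ln(0.922) = 0.020303.
d = 0.573481 + 0.020303 = 0.593784.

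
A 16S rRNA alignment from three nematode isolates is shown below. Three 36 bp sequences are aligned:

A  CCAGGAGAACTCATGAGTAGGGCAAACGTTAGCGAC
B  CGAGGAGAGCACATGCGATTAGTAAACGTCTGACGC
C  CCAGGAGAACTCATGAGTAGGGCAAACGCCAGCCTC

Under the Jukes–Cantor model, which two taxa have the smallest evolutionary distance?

A and C

A–B: 14/36 differ, p = 0.389, d = 0.548.
A–C: 4/36 differ, p = 0.111, d = 0.120.
B–C: 13/36 differ, p = 0.361, d = 0.493.
The smallest distance is between A and C.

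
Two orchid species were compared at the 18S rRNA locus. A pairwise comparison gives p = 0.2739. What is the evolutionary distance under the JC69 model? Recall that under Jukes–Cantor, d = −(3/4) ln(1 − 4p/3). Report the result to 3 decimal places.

0.341

d = −(3/4) ln(1 − 4p/3) = −0.75 ln(1 − 0.3652) = −0.75 ln(0.6348)
  = −0.75 × (-0.454445) = 0.340834 substitutions/site.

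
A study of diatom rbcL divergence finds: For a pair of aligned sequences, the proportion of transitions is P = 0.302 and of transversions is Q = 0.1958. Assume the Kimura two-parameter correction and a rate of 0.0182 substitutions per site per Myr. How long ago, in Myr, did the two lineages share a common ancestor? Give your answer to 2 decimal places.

Under the Kimura two-parameter model, d = −½ ln(1 − 2P − Q) − ¼ ln(1 − 2Q).
1 − 2P − Q = 0.2002, giving −½ ln(0.2002) = 0.804219.
1 − 2Q = 0.6084, giving −¼ ln(0.6084) = 0.124231.
d = 0.804219 + 0.124231 = 0.928450.
Under a molecular clock d = 2μt, so t = d/(2μ) = 0.928450 / (2 × 0.0182) = 25.51 Myr.

25.51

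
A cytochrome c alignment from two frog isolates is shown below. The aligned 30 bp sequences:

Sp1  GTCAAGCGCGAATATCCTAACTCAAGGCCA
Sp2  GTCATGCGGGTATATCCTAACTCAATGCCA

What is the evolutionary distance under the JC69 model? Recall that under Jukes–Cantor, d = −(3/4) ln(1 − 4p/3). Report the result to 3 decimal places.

The sequences differ at 4 of 30 sites (5, 9, 11, 26), so p = 4/30 ≈ 0.133333.
d = −(3/4) ln(1 − 4p/3) = −0.75 ln(1 − 0.177777) = −0.75 ln(0.822223)
  = −0.75 × (-0.195744) = 0.146808 substitutions/site.

0.147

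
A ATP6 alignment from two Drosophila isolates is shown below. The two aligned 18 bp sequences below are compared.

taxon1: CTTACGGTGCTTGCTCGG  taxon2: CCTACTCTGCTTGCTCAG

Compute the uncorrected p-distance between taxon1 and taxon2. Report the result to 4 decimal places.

0.2222

The sequences differ at 4 of 18 positions (sites 2, 6, 7, 17).
p = 4/18 = 0.222222… ≈ 0.2222 (to 4 d.p.).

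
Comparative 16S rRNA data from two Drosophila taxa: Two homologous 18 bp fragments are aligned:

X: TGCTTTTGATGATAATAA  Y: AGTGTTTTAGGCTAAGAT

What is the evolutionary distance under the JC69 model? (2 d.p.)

The sequences differ at 8 of 18 sites (1, 3, 4, 8, 10, 12, 16, 18), so p = 8/18 ≈ 0.444444.
d = −(3/4) ln(1 − 4p/3) = −0.75 ln(1 − 0.592592) = −0.75 ln(0.407408)
  = −0.75 × (-0.897940) = 0.673455 substitutions/site.

0.67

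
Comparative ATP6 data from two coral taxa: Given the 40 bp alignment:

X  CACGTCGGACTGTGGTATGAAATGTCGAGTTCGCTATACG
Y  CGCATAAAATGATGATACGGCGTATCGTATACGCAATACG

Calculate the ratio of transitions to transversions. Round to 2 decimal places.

Transitions are A↔G and C↔T; transversions are all other mismatches.
Transitions: 12. Transversions: 6.
R = 12/6 = 2.00.

2.00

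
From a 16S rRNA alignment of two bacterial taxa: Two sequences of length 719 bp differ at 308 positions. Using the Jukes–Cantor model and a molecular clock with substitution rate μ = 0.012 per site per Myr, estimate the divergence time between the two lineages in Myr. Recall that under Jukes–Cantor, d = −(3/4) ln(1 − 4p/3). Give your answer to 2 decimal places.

p = 308/719 ≈ 0.428373.
d = −(3/4) ln(1 − 4p/3) = −0.75 ln(1 − 0.571164) = −0.75 ln(0.428836)
  = −0.75 × (-0.846681) = 0.635011 substitutions/site.
Under a molecular clock d = 2μt, so t = d/(2μ) = 0.635011 / (2 × 0.012) = 26.46 Myr.

26.46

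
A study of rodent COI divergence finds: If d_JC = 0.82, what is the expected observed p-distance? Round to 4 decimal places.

0.4987

p = (3/4)(1 − e^(−4d/3)) = 0.75 × (1 − e^(-1.093333)) = 0.75 × (1 − 0.335098) = 0.498677.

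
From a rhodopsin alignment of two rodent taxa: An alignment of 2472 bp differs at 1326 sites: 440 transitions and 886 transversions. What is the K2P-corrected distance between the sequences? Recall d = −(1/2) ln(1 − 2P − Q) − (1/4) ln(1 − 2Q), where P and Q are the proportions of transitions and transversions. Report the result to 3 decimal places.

P = 440/2472 ≈ 0.177994 and Q = 886/2472 ≈ 0.358414.
Under the Kimura two-parameter model, d = −½ ln(1 − 2P − Q) − ¼ ln(1 − 2Q).
1 − 2P − Q = 0.285598, giving −½ ln(0.285598) = 0.626585.
1 − 2Q = 0.283172, giving −¼ ln(0.283172) = 0.315425.
d = 0.626585 + 0.315425 = 0.942010.

0.942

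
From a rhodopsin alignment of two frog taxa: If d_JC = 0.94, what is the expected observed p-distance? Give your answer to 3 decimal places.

0.536

p = (3/4)(1 − e^(−4d/3)) = 0.75 × (1 − e^(-1.253333)) = 0.75 × (1 − 0.285551) = 0.535837.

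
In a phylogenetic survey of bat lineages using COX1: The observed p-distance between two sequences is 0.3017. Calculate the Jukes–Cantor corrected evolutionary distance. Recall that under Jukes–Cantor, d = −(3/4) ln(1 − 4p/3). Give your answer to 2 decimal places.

d = −(3/4) ln(1 − 4p/3) = −0.75 ln(1 − 0.402267) = −0.75 ln(0.597733)
  = −0.75 × (-0.514611) = 0.385958 substitutions/site.

0.39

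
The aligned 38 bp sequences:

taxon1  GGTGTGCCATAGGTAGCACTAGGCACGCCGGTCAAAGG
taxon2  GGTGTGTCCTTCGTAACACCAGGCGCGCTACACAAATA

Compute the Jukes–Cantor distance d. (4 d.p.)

The sequences differ at 13 of 38 sites, so p = 13/38 ≈ 0.342105.
d = −(3/4) ln(1 − 4p/3) = −0.75 ln(1 − 0.45614) = −0.75 ln(0.54386)
  = −0.75 × (-0.609063) = 0.456797 substitutions/site.

0.4568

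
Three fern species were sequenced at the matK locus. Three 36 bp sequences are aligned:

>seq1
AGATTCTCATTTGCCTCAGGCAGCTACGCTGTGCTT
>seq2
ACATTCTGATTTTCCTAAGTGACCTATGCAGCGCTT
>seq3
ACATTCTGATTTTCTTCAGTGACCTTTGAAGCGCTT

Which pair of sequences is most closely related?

seq1–seq2: 10/36 differ, p = 0.278, d = 0.347.
seq1–seq3: 12/36 differ, p = 0.333, d = 0.441.
seq2–seq3: 4/36 differ, p = 0.111, d = 0.120.
The smallest distance is between seq2 and seq3.

seq2 and seq3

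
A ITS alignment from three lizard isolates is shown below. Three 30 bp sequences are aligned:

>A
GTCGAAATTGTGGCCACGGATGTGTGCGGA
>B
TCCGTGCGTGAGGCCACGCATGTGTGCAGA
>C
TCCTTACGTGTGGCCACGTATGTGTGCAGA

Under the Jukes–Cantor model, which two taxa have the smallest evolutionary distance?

A–B: 9/30 differ, p = 0.300, d = 0.383.
A–C: 8/30 differ, p = 0.267, d = 0.330.
B–C: 4/30 differ, p = 0.133, d = 0.147.
The smallest distance is between B and C.

B and C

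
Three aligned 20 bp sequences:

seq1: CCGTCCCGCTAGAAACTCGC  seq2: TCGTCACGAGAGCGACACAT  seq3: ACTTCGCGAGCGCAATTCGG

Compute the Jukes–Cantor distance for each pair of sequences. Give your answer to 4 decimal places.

d(seq1,seq2) = 0.6872, d(seq1,seq3) = 0.6872, d(seq2,seq3) = 0.6872

seq1–seq2: 9/20 sites differ → p = 0.45, d = −0.75 ln(1 − 0.6) = 0.687218 ≈ 0.6872.
seq1–seq3: 9/20 sites differ → p = 0.45, d = −0.75 ln(1 − 0.6) = 0.687218 ≈ 0.6872.
seq2–seq3: 9/20 sites differ → p = 0.45, d = −0.75 ln(1 − 0.6) = 0.687218 ≈ 0.6872.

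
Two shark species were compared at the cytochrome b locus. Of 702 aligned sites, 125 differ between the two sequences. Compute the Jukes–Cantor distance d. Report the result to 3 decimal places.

p = 125/702 ≈ 0.178063.
d = −(3/4) ln(1 − 4p/3) = −0.75 ln(1 − 0.237417) = −0.75 ln(0.762583)
  = −0.75 × (-0.271044) = 0.203283 substitutions/site.

0.203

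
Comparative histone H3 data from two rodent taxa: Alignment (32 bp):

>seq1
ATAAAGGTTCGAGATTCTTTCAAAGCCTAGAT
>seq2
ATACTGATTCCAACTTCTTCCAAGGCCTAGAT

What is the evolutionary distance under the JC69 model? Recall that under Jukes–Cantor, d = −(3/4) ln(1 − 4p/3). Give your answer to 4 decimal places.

0.3041

The sequences differ at 8 of 32 sites (4, 5, 7, 11, 13, 14, 20, 24), so p = 8/32 = 0.25.
d = −(3/4) ln(1 − 4p/3) = −0.75 ln(1 − 0.333333) = −0.75 ln(0.666667)
  = −0.75 × (-0.405465) = 0.304099 substitutions/site.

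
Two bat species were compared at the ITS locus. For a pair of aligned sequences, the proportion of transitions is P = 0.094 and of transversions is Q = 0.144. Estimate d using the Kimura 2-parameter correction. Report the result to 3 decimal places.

0.287

Under the Kimura two-parameter model, d = −½ ln(1 − 2P − Q) − ¼ ln(1 − 2Q).
1 − 2P − Q = 0.668, giving −½ ln(0.668) = 0.201734.
1 − 2Q = 0.712, giving −¼ ln(0.712) = 0.084919.
d = 0.201734 + 0.084919 = 0.286653.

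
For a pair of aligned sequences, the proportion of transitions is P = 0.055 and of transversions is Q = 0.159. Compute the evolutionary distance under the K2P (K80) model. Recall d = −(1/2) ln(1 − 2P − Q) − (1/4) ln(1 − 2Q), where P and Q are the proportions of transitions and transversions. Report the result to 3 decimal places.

0.252

Under the Kimura two-parameter model, d = −½ ln(1 − 2P − Q) − ¼ ln(1 − 2Q).
1 − 2P − Q = 0.731, giving −½ ln(0.731) = 0.156671.
1 − 2Q = 0.682, giving −¼ ln(0.682) = 0.095681.
d = 0.156671 + 0.095681 = 0.252352.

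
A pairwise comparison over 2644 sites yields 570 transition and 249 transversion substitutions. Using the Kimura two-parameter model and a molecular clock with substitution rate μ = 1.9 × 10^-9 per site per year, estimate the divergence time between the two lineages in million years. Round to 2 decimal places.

P = 570/2644 ≈ 0.215582 and Q = 249/2644 ≈ 0.094175.
Under the Kimura two-parameter model, d = −½ ln(1 − 2P − Q) − ¼ ln(1 − 2Q).
1 − 2P − Q = 0.474661, giving −½ ln(0.474661) = 0.372577.
1 − 2Q = 0.81165, giving −¼ ln(0.81165) = 0.052172.
d = 0.372577 + 0.052172 = 0.424749.
Under a molecular clock d = 2μt, so t = d/(2μ) = 0.424749 / (2 × 1.9 × 10^-9) = 111.78 million years.

111.78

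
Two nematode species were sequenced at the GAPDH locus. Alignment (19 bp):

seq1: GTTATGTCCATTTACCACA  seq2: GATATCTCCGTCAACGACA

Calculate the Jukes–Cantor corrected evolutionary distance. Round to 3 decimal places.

The sequences differ at 6 of 19 sites (2, 6, 10, 12, 13, 16), so p = 6/19 ≈ 0.315789.
d = −(3/4) ln(1 − 4p/3) = −0.75 ln(1 − 0.421052) = −0.75 ln(0.578948)
  = −0.75 × (-0.546543) = 0.409907 substitutions/site.

0.410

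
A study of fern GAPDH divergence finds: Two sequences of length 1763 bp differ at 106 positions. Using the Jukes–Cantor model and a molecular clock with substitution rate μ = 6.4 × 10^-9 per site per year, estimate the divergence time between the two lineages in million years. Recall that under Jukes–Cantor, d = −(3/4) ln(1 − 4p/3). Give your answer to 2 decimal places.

4.90

p = 106/1763 ≈ 0.060125.
d = −(3/4) ln(1 − 4p/3) = −0.75 ln(1 − 0.080167) = −0.75 ln(0.919833)
  = −0.75 × (-0.083563) = 0.062672 substitutions/site.
Under a molecular clock d = 2μt, so t = d/(2μ) = 0.062672 / (2 × 6.4 × 10^-9) = 4.90 million years.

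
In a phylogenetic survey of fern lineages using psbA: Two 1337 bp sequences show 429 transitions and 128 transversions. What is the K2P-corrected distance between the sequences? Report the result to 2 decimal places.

P = 429/1337 ≈ 0.320868 and Q = 128/1337 ≈ 0.095737.
Under the Kimura two-parameter model, d = −½ ln(1 − 2P − Q) − ¼ ln(1 − 2Q).
1 − 2P − Q = 0.262527, giving −½ ln(0.262527) = 0.668701.
1 − 2Q = 0.808526, giving −¼ ln(0.808526) = 0.053136.
d = 0.668701 + 0.053136 = 0.721837.

0.72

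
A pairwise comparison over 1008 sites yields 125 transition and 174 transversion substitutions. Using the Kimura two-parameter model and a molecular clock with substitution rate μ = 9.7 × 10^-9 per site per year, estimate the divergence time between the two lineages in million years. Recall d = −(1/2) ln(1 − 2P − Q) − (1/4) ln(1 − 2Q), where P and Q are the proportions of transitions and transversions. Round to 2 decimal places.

19.52

P = 125/1008 ≈ 0.124008 and Q = 174/1008 ≈ 0.172619.
Under the Kimura two-parameter model, d = −½ ln(1 − 2P − Q) − ¼ ln(1 − 2Q).
1 − 2P − Q = 0.579365, giving −½ ln(0.579365) = 0.272911.
1 − 2Q = 0.654762, giving −¼ ln(0.654762) = 0.105871.
d = 0.272911 + 0.105871 = 0.378782.
Under a molecular clock d = 2μt, so t = d/(2μ) = 0.378782 / (2 × 9.7 × 10^-9) = 19.52 million years.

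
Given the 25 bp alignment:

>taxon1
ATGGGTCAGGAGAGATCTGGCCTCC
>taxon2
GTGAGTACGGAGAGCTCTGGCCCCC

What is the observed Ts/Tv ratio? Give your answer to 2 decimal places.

Transitions are A↔G and C↔T; transversions are all other mismatches.
Transitions: 3. Transversions: 3.
R = 3/3 = 1.00.

1.00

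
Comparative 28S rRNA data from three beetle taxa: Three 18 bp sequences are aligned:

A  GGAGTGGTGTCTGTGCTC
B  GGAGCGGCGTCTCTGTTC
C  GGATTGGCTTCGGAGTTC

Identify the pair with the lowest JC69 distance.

A–B: 4/18 differ, p = 0.222, d = 0.264.
A–C: 6/18 differ, p = 0.333, d = 0.441.
B–C: 6/18 differ, p = 0.333, d = 0.441.
The smallest distance is between A and B.

A and B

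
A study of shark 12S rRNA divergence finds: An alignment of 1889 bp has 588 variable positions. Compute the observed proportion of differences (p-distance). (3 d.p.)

0.311

p = 588/1889 = 0.311275… ≈ 0.311 (to 3 d.p.).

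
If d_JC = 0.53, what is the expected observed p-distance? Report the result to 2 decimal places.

0.38

p = (3/4)(1 − e^(−4d/3)) = 0.75 × (1 − e^(-0.706667)) = 0.75 × (1 − 0.493286) = 0.380036.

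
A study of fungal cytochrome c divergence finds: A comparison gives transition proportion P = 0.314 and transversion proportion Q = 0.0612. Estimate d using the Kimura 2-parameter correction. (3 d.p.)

0.617

Under the Kimura two-parameter model, d = −½ ln(1 − 2P − Q) − ¼ ln(1 − 2Q).
1 − 2P − Q = 0.3108, giving −½ ln(0.3108) = 0.584303.
1 − 2Q = 0.8776, giving −¼ ln(0.8776) = 0.032641.
d = 0.584303 + 0.032641 = 0.616944.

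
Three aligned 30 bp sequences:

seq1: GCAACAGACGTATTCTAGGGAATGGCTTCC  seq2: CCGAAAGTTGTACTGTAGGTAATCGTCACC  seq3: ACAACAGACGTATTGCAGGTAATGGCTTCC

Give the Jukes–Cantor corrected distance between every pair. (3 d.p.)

seq1–seq2: 12/30 sites differ → p = 0.4, d = −0.75 ln(1 − 0.533333) = 0.571605 ≈ 0.572.
seq1–seq3: 4/30 sites differ → p ≈ 0.133333, d = −0.75 ln(1 − 0.177777) = 0.146808 ≈ 0.147.
seq2–seq3: 11/30 sites differ → p ≈ 0.366667, d = −0.75 ln(1 − 0.488889) = 0.503376 ≈ 0.503.

d(seq1,seq2) = 0.572, d(seq1,seq3) = 0.147, d(seq2,seq3) = 0.503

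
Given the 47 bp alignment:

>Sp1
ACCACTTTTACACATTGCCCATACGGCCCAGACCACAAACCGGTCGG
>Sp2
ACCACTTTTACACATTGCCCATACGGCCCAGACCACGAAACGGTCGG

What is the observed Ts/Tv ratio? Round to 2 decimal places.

Transitions are A↔G and C↔T; transversions are all other mismatches.
Transitions: 1. Transversions: 1.
R = 1/1 = 1.00.

1.00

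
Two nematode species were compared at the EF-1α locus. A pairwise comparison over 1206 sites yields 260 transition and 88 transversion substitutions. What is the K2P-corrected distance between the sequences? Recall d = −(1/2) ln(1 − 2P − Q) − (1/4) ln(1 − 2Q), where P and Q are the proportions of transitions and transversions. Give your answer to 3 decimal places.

0.390

P = 260/1206 ≈ 0.215589 and Q = 88/1206 ≈ 0.072968.
Under the Kimura two-parameter model, d = −½ ln(1 − 2P − Q) − ¼ ln(1 − 2Q).
1 − 2P − Q = 0.495854, giving −½ ln(0.495854) = 0.350737.
1 − 2Q = 0.854064, giving −¼ ln(0.854064) = 0.039437.
d = 0.350737 + 0.039437 = 0.390174.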